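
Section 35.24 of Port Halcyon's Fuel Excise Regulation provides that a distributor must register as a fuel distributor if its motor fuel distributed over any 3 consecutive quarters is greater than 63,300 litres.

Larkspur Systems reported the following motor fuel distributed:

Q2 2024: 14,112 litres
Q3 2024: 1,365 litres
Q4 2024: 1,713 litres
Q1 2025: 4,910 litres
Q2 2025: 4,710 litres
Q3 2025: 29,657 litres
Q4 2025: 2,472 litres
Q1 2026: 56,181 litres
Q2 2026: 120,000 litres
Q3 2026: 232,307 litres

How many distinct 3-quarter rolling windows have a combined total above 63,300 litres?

3

Q2 2024–Q4 2024: 14,112 litres + 1,365 litres + 1,713 litres = 17,190 litres (under)
Q3 2024–Q1 2025: 1,365 litres + 1,713 litres + 4,910 litres = 7,988 litres (under)
Q4 2024–Q2 2025: 1,713 litres + 4,910 litres + 4,710 litres = 11,333 litres (under)
Q1 2025–Q3 2025: 4,910 litres + 4,710 litres + 29,657 litres = 39,277 litres (under)
Q2 2025–Q4 2025: 4,710 litres + 29,657 litres + 2,472 litres = 36,839 litres (under)
Q3 2025–Q1 2026: 29,657 litres + 2,472 litres + 56,181 litres = 88,310 litres (over)
Q4 2025–Q2 2026: 2,472 litres + 56,181 litres + 120,000 litres = 178,653 litres (over)
Q1 2026–Q3 2026: 56,181 litres + 120,000 litres + 232,307 litres = 408,488 litres (over)
3 windows exceed the threshold.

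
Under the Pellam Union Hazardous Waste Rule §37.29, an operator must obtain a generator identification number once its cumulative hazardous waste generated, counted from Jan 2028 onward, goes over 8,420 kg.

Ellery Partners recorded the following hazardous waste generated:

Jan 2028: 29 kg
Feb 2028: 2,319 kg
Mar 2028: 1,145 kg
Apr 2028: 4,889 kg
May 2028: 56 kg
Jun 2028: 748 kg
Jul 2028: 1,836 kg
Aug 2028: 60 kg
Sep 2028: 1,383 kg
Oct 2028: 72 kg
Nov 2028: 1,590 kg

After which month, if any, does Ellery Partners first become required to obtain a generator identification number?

May 2028

Through Jan 2028: 29 kg
Through Feb 2028: 2,348 kg
Through Mar 2028: 3,493 kg
Through Apr 2028: 8,382 kg
Through May 2028: 8,438 kg ← exceeds threshold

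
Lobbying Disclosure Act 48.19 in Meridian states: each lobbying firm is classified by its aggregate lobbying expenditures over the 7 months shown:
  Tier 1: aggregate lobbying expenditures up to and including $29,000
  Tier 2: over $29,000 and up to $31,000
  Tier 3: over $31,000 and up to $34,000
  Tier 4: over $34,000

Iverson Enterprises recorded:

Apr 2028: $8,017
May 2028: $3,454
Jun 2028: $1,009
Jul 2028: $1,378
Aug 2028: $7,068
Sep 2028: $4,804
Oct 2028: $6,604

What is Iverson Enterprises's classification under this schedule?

Aggregate lobbying expenditures: $8,017 + $3,454 + $1,009 + $1,378 + $7,068 + $4,804 + $6,604 = $32,334.
$31,000 < $32,334 ≤ $34,000, so Tier 3 applies.

Tier 3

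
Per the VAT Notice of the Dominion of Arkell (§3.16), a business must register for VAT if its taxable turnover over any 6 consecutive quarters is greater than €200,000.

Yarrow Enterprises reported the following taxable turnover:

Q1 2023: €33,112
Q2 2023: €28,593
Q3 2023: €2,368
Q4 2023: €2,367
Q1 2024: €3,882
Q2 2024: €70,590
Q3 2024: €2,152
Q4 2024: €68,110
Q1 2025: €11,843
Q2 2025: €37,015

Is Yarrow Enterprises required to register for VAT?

No

Q1 2023–Q2 2024: €33,112 + €28,593 + €2,368 + €2,367 + €3,882 + €70,590 = €140,912 (under)
Q2 2023–Q3 2024: €28,593 + €2,368 + €2,367 + €3,882 + €70,590 + €2,152 = €109,952 (under)
Q3 2023–Q4 2024: €2,368 + €2,367 + €3,882 + €70,590 + €2,152 + €68,110 = €149,469 (under)
Q4 2023–Q1 2025: €2,367 + €3,882 + €70,590 + €2,152 + €68,110 + €11,843 = €158,944 (under)
Q1 2024–Q2 2025: €3,882 + €70,590 + €2,152 + €68,110 + €11,843 + €37,015 = €193,592 (under)
No window exceeds €200,000.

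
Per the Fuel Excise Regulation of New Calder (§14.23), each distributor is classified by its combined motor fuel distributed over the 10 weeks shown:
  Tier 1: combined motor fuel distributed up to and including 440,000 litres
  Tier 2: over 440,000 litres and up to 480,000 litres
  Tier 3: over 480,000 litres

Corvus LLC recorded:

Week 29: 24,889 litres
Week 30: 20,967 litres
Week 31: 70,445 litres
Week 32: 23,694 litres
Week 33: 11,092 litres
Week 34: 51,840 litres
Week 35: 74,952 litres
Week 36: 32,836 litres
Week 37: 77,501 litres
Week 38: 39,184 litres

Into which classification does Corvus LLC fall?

Tier 1

Combined motor fuel distributed: 24,889 litres + 20,967 litres + 70,445 litres + 23,694 litres + 11,092 litres + 51,840 litres + 74,952 litres + 32,836 litres + 77,501 litres + 39,184 litres = 427,400 litres.
427,400 litres ≤ 440,000 litres, so Tier 1 applies.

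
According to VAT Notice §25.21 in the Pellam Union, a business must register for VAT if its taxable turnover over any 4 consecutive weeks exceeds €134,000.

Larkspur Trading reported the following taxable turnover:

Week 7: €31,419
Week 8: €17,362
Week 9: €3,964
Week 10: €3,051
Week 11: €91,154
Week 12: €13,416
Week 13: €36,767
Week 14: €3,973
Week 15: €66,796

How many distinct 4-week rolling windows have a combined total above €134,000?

2

Week 7–Week 10: €31,419 + €17,362 + €3,964 + €3,051 = €55,796 (under)
Week 8–Week 11: €17,362 + €3,964 + €3,051 + €91,154 = €115,531 (under)
Week 9–Week 12: €3,964 + €3,051 + €91,154 + €13,416 = €111,585 (under)
Week 10–Week 13: €3,051 + €91,154 + €13,416 + €36,767 = €144,388 (over)
Week 11–Week 14: €91,154 + €13,416 + €36,767 + €3,973 = €145,310 (over)
Week 12–Week 15: €13,416 + €36,767 + €3,973 + €66,796 = €120,952 (under)
2 windows exceed the threshold.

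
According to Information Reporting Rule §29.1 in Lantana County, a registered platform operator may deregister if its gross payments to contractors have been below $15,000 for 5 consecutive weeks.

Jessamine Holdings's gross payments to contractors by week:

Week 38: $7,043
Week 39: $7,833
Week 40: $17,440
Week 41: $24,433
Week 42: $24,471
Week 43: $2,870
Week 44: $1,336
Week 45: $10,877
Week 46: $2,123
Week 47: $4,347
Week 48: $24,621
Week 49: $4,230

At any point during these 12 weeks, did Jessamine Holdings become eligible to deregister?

Yes

Weeks below $15,000: Week 38, Week 39, Week 43, Week 44, Week 45, Week 46, Week 47, Week 49.
Longest run of consecutive weeks below the threshold: 5.
5 ≥ 5, so Jessamine Holdings became eligible.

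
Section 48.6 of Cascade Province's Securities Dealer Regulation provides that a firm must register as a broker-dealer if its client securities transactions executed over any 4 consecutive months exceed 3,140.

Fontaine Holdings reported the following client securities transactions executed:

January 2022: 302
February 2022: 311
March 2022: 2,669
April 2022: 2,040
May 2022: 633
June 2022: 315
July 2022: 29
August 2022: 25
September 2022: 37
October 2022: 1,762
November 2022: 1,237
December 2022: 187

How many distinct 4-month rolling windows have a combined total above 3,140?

4

January 2022–April 2022: 302 + 311 + 2,669 + 2,040 = 5,322 (over)
February 2022–May 2022: 311 + 2,669 + 2,040 + 633 = 5,653 (over)
March 2022–June 2022: 2,669 + 2,040 + 633 + 315 = 5,657 (over)
April 2022–July 2022: 2,040 + 633 + 315 + 29 = 3,017 (under)
May 2022–August 2022: 633 + 315 + 29 + 25 = 1,002 (under)
June 2022–September 2022: 315 + 29 + 25 + 37 = 406 (under)
July 2022–October 2022: 29 + 25 + 37 + 1,762 = 1,853 (under)
August 2022–November 2022: 25 + 37 + 1,762 + 1,237 = 3,061 (under)
September 2022–December 2022: 37 + 1,762 + 1,237 + 187 = 3,223 (over)
4 windows exceed the threshold.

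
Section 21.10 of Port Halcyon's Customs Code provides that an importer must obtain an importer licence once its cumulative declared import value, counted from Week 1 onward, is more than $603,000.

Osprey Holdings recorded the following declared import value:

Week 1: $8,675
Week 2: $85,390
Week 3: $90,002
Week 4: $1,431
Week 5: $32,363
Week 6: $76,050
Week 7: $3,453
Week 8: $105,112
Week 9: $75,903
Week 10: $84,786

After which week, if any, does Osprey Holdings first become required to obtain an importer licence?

Not triggered

Through Week 1: $8,675
Through Week 2: $94,065
Through Week 3: $184,067
Through Week 4: $185,498
Through Week 5: $217,861
Through Week 6: $293,911
Through Week 7: $297,364
Through Week 8: $402,476
Through Week 9: $478,379
Through Week 10: $563,165
Final cumulative total $563,165 ≤ $603,000; the threshold is never exceeded.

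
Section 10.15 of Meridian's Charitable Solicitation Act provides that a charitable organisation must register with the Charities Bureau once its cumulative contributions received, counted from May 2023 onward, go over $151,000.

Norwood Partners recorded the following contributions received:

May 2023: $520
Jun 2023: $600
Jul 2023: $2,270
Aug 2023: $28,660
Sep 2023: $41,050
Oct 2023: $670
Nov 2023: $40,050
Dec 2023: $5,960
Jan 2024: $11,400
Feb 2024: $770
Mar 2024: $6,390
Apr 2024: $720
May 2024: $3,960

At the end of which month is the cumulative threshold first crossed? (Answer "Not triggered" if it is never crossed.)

Not triggered

Through May 2023: $520
Through Jun 2023: $1,120
Through Jul 2023: $3,390
Through Aug 2023: $32,050
Through Sep 2023: $73,100
Through Oct 2023: $73,770
Through Nov 2023: $113,820
Through Dec 2023: $119,780
Through Jan 2024: $131,180
Through Feb 2024: $131,950
Through Mar 2024: $138,340
Through Apr 2024: $139,060
Through May 2024: $143,020
Final cumulative total $143,020 ≤ $151,000; the threshold is never exceeded.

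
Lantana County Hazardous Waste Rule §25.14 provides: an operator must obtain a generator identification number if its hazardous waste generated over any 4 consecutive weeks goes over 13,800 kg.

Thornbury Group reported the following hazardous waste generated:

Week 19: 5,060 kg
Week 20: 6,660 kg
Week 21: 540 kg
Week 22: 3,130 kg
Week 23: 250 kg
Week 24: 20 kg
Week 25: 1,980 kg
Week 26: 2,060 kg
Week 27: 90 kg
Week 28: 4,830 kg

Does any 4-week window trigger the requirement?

Yes

Week 19–Week 22: 5,060 kg + 6,660 kg + 540 kg + 3,130 kg = 15,390 kg (over)
Week 20–Week 23: 6,660 kg + 540 kg + 3,130 kg + 250 kg = 10,580 kg (under)
Week 21–Week 24: 540 kg + 3,130 kg + 250 kg + 20 kg = 3,940 kg (under)
Week 22–Week 25: 3,130 kg + 250 kg + 20 kg + 1,980 kg = 5,380 kg (under)
Week 23–Week 26: 250 kg + 20 kg + 1,980 kg + 2,060 kg = 4,310 kg (under)
Week 24–Week 27: 20 kg + 1,980 kg + 2,060 kg + 90 kg = 4,150 kg (under)
Week 25–Week 28: 1,980 kg + 2,060 kg + 90 kg + 4,830 kg = 8,960 kg (under)
At least one window exceeds 13,800 kg.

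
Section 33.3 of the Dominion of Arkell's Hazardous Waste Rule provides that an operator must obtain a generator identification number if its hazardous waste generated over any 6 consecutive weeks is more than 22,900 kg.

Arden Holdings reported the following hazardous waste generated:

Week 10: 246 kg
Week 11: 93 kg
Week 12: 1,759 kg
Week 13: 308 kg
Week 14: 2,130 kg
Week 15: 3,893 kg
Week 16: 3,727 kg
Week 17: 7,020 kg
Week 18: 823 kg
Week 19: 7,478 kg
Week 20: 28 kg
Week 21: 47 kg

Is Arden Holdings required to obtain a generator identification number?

Week 10–Week 15: 246 kg + 93 kg + 1,759 kg + 308 kg + 2,130 kg + 3,893 kg = 8,429 kg (under)
Week 11–Week 16: 93 kg + 1,759 kg + 308 kg + 2,130 kg + 3,893 kg + 3,727 kg = 11,910 kg (under)
Week 12–Week 17: 1,759 kg + 308 kg + 2,130 kg + 3,893 kg + 3,727 kg + 7,020 kg = 18,837 kg (under)
Week 13–Week 18: 308 kg + 2,130 kg + 3,893 kg + 3,727 kg + 7,020 kg + 823 kg = 17,901 kg (under)
Week 14–Week 19: 2,130 kg + 3,893 kg + 3,727 kg + 7,020 kg + 823 kg + 7,478 kg = 25,071 kg (over)
Week 15–Week 20: 3,893 kg + 3,727 kg + 7,020 kg + 823 kg + 7,478 kg + 28 kg = 22,969 kg (over)
Week 16–Week 21: 3,727 kg + 7,020 kg + 823 kg + 7,478 kg + 28 kg + 47 kg = 19,123 kg (under)
At least one window exceeds 22,900 kg.

Yes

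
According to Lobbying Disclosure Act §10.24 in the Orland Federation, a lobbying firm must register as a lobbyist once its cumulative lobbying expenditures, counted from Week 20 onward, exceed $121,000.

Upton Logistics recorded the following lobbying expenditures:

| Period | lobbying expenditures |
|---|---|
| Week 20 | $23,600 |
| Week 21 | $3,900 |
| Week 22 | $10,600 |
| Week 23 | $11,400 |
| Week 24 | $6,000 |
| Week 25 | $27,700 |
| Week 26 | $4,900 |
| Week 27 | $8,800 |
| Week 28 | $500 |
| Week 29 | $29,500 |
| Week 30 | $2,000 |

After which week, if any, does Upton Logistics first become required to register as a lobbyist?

Through Week 20: $23,600
Through Week 21: $27,500
Through Week 22: $38,100
Through Week 23: $49,500
Through Week 24: $55,500
Through Week 25: $83,200
Through Week 26: $88,100
Through Week 27: $96,900
Through Week 28: $97,400
Through Week 29: $126,900 ← exceeds threshold

Week 29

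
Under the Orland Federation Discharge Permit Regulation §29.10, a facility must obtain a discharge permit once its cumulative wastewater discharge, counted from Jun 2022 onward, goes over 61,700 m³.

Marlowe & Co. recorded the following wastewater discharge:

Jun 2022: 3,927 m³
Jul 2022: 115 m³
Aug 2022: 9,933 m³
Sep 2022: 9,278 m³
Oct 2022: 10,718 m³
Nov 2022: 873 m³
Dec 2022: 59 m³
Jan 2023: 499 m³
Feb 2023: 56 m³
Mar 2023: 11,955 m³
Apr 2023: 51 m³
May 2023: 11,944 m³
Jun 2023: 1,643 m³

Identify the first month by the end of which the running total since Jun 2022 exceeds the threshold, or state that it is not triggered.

Not triggered

Through Jun 2022: 3,927 m³
Through Jul 2022: 4,042 m³
Through Aug 2022: 13,975 m³
Through Sep 2022: 23,253 m³
Through Oct 2022: 33,971 m³
Through Nov 2022: 34,844 m³
Through Dec 2022: 34,903 m³
Through Jan 2023: 35,402 m³
Through Feb 2023: 35,458 m³
Through Mar 2023: 47,413 m³
Through Apr 2023: 47,464 m³
Through May 2023: 59,408 m³
Through Jun 2023: 61,051 m³
Final cumulative total 61,051 m³ ≤ 61,700 m³; the threshold is never exceeded.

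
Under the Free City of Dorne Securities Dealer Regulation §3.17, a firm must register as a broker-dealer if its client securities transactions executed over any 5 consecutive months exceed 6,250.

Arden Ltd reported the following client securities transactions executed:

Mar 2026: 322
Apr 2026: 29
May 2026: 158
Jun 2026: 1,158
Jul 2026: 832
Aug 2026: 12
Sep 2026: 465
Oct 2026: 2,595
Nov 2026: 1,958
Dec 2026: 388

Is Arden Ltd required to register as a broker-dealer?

Mar 2026–Jul 2026: 322 + 29 + 158 + 1,158 + 832 = 2,499 (under)
Apr 2026–Aug 2026: 29 + 158 + 1,158 + 832 + 12 = 2,189 (under)
May 2026–Sep 2026: 158 + 1,158 + 832 + 12 + 465 = 2,625 (under)
Jun 2026–Oct 2026: 1,158 + 832 + 12 + 465 + 2,595 = 5,062 (under)
Jul 2026–Nov 2026: 832 + 12 + 465 + 2,595 + 1,958 = 5,862 (under)
Aug 2026–Dec 2026: 12 + 465 + 2,595 + 1,958 + 388 = 5,418 (under)
No window exceeds 6,250.

No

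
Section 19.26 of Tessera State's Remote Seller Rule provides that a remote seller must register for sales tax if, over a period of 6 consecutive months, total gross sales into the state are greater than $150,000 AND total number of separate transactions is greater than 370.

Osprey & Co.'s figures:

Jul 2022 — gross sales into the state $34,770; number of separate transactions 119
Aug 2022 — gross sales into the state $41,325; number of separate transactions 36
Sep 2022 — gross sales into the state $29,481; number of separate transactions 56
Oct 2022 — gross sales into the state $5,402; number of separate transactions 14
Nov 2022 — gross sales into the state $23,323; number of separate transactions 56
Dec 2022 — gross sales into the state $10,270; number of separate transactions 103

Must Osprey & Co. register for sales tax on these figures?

No

Total gross sales into the state: $34,770 + $41,325 + $29,481 + $5,402 + $23,323 + $10,270 = $144,571 (≤ $150,000).
Total number of separate transactions: 119 + 36 + 56 + 14 + 56 + 103 = 384 (> 370).
The test is 'and': the rule requires both, and at least one is not exceeded.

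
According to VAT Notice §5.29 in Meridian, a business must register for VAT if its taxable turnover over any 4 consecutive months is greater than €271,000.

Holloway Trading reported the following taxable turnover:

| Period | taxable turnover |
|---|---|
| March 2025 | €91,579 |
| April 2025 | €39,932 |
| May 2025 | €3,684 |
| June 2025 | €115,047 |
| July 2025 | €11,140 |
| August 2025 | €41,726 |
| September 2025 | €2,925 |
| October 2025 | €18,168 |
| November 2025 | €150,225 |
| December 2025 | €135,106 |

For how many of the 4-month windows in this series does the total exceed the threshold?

March 2025–June 2025: €91,579 + €39,932 + €3,684 + €115,047 = €250,242 (under)
April 2025–July 2025: €39,932 + €3,684 + €115,047 + €11,140 = €169,803 (under)
May 2025–August 2025: €3,684 + €115,047 + €11,140 + €41,726 = €171,597 (under)
June 2025–September 2025: €115,047 + €11,140 + €41,726 + €2,925 = €170,838 (under)
July 2025–October 2025: €11,140 + €41,726 + €2,925 + €18,168 = €73,959 (under)
August 2025–November 2025: €41,726 + €2,925 + €18,168 + €150,225 = €213,044 (under)
September 2025–December 2025: €2,925 + €18,168 + €150,225 + €135,106 = €306,424 (over)
1 window exceeds the threshold.

1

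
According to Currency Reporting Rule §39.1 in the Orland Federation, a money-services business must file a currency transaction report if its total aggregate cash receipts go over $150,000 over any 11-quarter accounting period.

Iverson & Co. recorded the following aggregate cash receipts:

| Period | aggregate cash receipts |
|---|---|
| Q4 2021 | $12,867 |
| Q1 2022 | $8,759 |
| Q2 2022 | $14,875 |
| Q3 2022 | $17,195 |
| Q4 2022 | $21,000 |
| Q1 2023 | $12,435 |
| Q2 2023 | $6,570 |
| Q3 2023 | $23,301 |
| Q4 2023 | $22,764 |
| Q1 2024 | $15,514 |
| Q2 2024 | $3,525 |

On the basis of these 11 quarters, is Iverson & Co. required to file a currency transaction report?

Yes

Total aggregate cash receipts: $12,867 + $8,759 + $14,875 + $17,195 + $21,000 + $12,435 + $6,570 + $23,301 + $22,764 + $15,514 + $3,525 = $158,805.
$158,805 > $150,000, so the threshold is exceeded.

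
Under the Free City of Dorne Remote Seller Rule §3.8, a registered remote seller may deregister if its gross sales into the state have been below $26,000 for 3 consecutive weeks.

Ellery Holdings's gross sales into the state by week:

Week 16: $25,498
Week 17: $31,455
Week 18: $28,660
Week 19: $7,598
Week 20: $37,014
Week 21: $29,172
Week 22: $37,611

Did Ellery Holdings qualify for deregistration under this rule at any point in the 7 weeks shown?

No

Weeks below $26,000: Week 16, Week 19.
Longest run of consecutive weeks below the threshold: 1.
1 < 3, so Ellery Holdings never became eligible.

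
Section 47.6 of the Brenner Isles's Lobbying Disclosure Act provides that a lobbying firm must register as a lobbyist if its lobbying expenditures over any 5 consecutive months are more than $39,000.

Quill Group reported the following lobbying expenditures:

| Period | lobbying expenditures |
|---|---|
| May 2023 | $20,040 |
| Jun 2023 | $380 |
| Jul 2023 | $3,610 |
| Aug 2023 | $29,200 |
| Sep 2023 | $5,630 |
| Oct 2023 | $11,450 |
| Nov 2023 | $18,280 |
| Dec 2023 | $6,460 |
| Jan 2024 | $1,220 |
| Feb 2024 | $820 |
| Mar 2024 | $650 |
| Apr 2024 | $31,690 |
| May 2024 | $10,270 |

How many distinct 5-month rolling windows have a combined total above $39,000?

7

May 2023–Sep 2023: $20,040 + $380 + $3,610 + $29,200 + $5,630 = $58,860 (over)
Jun 2023–Oct 2023: $380 + $3,610 + $29,200 + $5,630 + $11,450 = $50,270 (over)
Jul 2023–Nov 2023: $3,610 + $29,200 + $5,630 + $11,450 + $18,280 = $68,170 (over)
Aug 2023–Dec 2023: $29,200 + $5,630 + $11,450 + $18,280 + $6,460 = $71,020 (over)
Sep 2023–Jan 2024: $5,630 + $11,450 + $18,280 + $6,460 + $1,220 = $43,040 (over)
Oct 2023–Feb 2024: $11,450 + $18,280 + $6,460 + $1,220 + $820 = $38,230 (under)
Nov 2023–Mar 2024: $18,280 + $6,460 + $1,220 + $820 + $650 = $27,430 (under)
Dec 2023–Apr 2024: $6,460 + $1,220 + $820 + $650 + $31,690 = $40,840 (over)
Jan 2024–May 2024: $1,220 + $820 + $650 + $31,690 + $10,270 = $44,650 (over)
7 windows exceed the threshold.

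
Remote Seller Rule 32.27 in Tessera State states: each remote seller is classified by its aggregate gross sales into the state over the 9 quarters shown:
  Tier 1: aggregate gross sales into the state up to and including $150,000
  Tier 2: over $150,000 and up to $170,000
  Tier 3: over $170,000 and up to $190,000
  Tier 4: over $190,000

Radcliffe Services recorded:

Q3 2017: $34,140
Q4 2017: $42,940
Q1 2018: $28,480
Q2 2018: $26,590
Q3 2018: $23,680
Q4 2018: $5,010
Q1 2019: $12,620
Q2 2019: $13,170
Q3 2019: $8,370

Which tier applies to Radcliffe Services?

Aggregate gross sales into the state: $34,140 + $42,940 + $28,480 + $26,590 + $23,680 + $5,010 + $12,620 + $13,170 + $8,370 = $195,000.
$195,000 > $190,000, so Tier 4 applies.

Tier 4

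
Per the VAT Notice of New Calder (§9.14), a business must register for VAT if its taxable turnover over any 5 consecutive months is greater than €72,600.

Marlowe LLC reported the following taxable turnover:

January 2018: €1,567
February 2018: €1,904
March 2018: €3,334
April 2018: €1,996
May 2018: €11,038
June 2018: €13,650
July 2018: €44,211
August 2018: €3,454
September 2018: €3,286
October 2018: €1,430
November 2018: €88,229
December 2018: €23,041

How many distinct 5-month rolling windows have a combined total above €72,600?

January 2018–May 2018: €1,567 + €1,904 + €3,334 + €1,996 + €11,038 = €19,839 (under)
February 2018–June 2018: €1,904 + €3,334 + €1,996 + €11,038 + €13,650 = €31,922 (under)
March 2018–July 2018: €3,334 + €1,996 + €11,038 + €13,650 + €44,211 = €74,229 (over)
April 2018–August 2018: €1,996 + €11,038 + €13,650 + €44,211 + €3,454 = €74,349 (over)
May 2018–September 2018: €11,038 + €13,650 + €44,211 + €3,454 + €3,286 = €75,639 (over)
June 2018–October 2018: €13,650 + €44,211 + €3,454 + €3,286 + €1,430 = €66,031 (under)
July 2018–November 2018: €44,211 + €3,454 + €3,286 + €1,430 + €88,229 = €140,610 (over)
August 2018–December 2018: €3,454 + €3,286 + €1,430 + €88,229 + €23,041 = €119,440 (over)
5 windows exceed the threshold.

5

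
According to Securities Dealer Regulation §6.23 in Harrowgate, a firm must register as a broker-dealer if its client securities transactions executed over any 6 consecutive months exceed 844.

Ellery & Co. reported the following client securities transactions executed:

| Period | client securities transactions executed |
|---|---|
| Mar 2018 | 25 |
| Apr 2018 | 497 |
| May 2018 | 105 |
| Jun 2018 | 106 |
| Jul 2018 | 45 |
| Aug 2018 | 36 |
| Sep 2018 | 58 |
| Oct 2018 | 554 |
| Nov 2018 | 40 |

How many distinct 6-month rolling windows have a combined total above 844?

Mar 2018–Aug 2018: 25 + 497 + 105 + 106 + 45 + 36 = 814 (under)
Apr 2018–Sep 2018: 497 + 105 + 106 + 45 + 36 + 58 = 847 (over)
May 2018–Oct 2018: 105 + 106 + 45 + 36 + 58 + 554 = 904 (over)
Jun 2018–Nov 2018: 106 + 45 + 36 + 58 + 554 + 40 = 839 (under)
2 windows exceed the threshold.

2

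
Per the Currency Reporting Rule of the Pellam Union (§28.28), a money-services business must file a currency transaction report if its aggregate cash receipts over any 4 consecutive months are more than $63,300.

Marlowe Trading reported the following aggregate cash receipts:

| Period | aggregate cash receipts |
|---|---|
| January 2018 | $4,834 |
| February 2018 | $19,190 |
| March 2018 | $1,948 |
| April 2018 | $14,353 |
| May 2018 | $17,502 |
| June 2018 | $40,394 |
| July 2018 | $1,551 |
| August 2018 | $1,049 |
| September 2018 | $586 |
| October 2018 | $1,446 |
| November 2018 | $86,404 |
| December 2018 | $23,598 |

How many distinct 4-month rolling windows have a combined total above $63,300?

January 2018–April 2018: $4,834 + $19,190 + $1,948 + $14,353 = $40,325 (under)
February 2018–May 2018: $19,190 + $1,948 + $14,353 + $17,502 = $52,993 (under)
March 2018–June 2018: $1,948 + $14,353 + $17,502 + $40,394 = $74,197 (over)
April 2018–July 2018: $14,353 + $17,502 + $40,394 + $1,551 = $73,800 (over)
May 2018–August 2018: $17,502 + $40,394 + $1,551 + $1,049 = $60,496 (under)
June 2018–September 2018: $40,394 + $1,551 + $1,049 + $586 = $43,580 (under)
July 2018–October 2018: $1,551 + $1,049 + $586 + $1,446 = $4,632 (under)
August 2018–November 2018: $1,049 + $586 + $1,446 + $86,404 = $89,485 (over)
September 2018–December 2018: $586 + $1,446 + $86,404 + $23,598 = $112,034 (over)
4 windows exceed the threshold.

4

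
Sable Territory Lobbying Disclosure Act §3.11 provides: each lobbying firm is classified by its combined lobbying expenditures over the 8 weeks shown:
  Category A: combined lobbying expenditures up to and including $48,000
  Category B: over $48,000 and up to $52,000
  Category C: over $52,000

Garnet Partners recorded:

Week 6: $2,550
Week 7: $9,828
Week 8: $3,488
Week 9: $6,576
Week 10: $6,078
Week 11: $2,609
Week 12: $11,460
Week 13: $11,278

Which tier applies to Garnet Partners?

Combined lobbying expenditures: $2,550 + $9,828 + $3,488 + $6,576 + $6,078 + $2,609 + $11,460 + $11,278 = $53,867.
$53,867 > $52,000, so Category C applies.

Category C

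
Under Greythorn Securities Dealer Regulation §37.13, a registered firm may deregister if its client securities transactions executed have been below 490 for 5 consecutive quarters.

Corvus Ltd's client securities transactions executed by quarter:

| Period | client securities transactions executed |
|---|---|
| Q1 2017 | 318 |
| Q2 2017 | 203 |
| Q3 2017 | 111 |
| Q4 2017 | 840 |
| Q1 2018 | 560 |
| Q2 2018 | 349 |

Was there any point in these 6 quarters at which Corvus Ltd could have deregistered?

No

Quarters below 490: Q1 2017, Q2 2017, Q3 2017, Q2 2018.
Longest run of consecutive quarters below the threshold: 3.
3 < 5, so Corvus Ltd never became eligible.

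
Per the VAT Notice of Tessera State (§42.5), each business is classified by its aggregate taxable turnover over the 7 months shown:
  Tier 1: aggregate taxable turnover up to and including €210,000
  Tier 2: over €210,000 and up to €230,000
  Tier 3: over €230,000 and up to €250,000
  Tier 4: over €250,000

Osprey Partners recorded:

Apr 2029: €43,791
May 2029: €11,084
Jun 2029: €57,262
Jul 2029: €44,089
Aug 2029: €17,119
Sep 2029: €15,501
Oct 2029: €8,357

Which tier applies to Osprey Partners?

Tier 1

Aggregate taxable turnover: €43,791 + €11,084 + €57,262 + €44,089 + €17,119 + €15,501 + €8,357 = €197,203.
€197,203 ≤ €210,000, so Tier 1 applies.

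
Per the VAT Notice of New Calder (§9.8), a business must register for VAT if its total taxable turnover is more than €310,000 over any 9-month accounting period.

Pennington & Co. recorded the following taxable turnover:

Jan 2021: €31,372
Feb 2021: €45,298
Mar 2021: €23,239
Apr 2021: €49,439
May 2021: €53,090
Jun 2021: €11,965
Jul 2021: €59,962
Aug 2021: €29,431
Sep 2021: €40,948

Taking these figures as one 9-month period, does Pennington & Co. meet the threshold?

Total taxable turnover: €31,372 + €45,298 + €23,239 + €49,439 + €53,090 + €11,965 + €59,962 + €29,431 + €40,948 = €344,744.
€344,744 > €310,000, so the threshold is exceeded.

Yes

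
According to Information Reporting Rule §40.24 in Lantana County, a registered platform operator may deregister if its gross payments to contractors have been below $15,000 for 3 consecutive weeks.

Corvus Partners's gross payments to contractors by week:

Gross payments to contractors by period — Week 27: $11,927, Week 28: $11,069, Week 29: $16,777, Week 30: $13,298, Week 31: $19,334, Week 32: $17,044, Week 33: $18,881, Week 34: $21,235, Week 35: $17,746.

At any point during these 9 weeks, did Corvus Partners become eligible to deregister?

No

Weeks below $15,000: Week 27, Week 28, Week 30.
Longest run of consecutive weeks below the threshold: 2.
2 < 3, so Corvus Partners never became eligible.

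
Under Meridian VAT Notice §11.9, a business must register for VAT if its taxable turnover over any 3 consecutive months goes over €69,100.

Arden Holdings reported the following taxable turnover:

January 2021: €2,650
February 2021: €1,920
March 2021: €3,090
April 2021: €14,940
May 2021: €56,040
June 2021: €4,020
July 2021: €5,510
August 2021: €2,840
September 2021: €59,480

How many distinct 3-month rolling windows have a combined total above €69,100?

January 2021–March 2021: €2,650 + €1,920 + €3,090 = €7,660 (under)
February 2021–April 2021: €1,920 + €3,090 + €14,940 = €19,950 (under)
March 2021–May 2021: €3,090 + €14,940 + €56,040 = €74,070 (over)
April 2021–June 2021: €14,940 + €56,040 + €4,020 = €75,000 (over)
May 2021–July 2021: €56,040 + €4,020 + €5,510 = €65,570 (under)
June 2021–August 2021: €4,020 + €5,510 + €2,840 = €12,370 (under)
July 2021–September 2021: €5,510 + €2,840 + €59,480 = €67,830 (under)
2 windows exceed the threshold.

2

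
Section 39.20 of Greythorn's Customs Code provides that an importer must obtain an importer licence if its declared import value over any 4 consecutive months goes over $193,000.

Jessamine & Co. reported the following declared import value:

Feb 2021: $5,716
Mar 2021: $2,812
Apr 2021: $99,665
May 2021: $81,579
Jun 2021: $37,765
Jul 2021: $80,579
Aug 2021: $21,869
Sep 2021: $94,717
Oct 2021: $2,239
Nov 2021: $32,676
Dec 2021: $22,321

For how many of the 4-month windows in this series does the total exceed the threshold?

Feb 2021–May 2021: $5,716 + $2,812 + $99,665 + $81,579 = $189,772 (under)
Mar 2021–Jun 2021: $2,812 + $99,665 + $81,579 + $37,765 = $221,821 (over)
Apr 2021–Jul 2021: $99,665 + $81,579 + $37,765 + $80,579 = $299,588 (over)
May 2021–Aug 2021: $81,579 + $37,765 + $80,579 + $21,869 = $221,792 (over)
Jun 2021–Sep 2021: $37,765 + $80,579 + $21,869 + $94,717 = $234,930 (over)
Jul 2021–Oct 2021: $80,579 + $21,869 + $94,717 + $2,239 = $199,404 (over)
Aug 2021–Nov 2021: $21,869 + $94,717 + $2,239 + $32,676 = $151,501 (under)
Sep 2021–Dec 2021: $94,717 + $2,239 + $32,676 + $22,321 = $151,953 (under)
5 windows exceed the threshold.

5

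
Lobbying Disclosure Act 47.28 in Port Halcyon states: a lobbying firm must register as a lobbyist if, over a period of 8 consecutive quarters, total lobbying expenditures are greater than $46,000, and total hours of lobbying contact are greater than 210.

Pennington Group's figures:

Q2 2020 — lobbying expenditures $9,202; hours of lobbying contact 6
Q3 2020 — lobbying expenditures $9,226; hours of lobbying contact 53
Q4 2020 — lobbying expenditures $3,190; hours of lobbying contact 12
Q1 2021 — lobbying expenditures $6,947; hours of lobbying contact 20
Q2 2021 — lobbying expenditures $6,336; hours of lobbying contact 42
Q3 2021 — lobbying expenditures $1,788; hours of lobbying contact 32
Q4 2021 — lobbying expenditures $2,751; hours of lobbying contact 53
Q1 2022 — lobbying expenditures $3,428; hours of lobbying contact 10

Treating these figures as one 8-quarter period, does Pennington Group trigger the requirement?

No

Total lobbying expenditures: $9,202 + $9,226 + $3,190 + $6,947 + $6,336 + $1,788 + $2,751 + $3,428 = $42,868 (≤ $46,000).
Total hours of lobbying contact: 6 + 53 + 12 + 20 + 42 + 32 + 53 + 10 = 228 (> 210).
The test is 'and': the rule requires both, and at least one is not exceeded.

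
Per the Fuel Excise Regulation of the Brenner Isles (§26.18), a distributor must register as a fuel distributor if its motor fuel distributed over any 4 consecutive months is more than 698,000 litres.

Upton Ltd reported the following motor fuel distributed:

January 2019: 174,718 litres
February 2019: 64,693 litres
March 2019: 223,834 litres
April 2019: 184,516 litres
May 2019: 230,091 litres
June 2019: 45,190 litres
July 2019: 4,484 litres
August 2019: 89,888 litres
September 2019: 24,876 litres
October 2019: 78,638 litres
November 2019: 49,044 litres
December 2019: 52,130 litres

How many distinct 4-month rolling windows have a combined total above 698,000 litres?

1

January 2019–April 2019: 174,718 litres + 64,693 litres + 223,834 litres + 184,516 litres = 647,761 litres (under)
February 2019–May 2019: 64,693 litres + 223,834 litres + 184,516 litres + 230,091 litres = 703,134 litres (over)
March 2019–June 2019: 223,834 litres + 184,516 litres + 230,091 litres + 45,190 litres = 683,631 litres (under)
April 2019–July 2019: 184,516 litres + 230,091 litres + 45,190 litres + 4,484 litres = 464,281 litres (under)
May 2019–August 2019: 230,091 litres + 45,190 litres + 4,484 litres + 89,888 litres = 369,653 litres (under)
June 2019–September 2019: 45,190 litres + 4,484 litres + 89,888 litres + 24,876 litres = 164,438 litres (under)
July 2019–October 2019: 4,484 litres + 89,888 litres + 24,876 litres + 78,638 litres = 197,886 litres (under)
August 2019–November 2019: 89,888 litres + 24,876 litres + 78,638 litres + 49,044 litres = 242,446 litres (under)
September 2019–December 2019: 24,876 litres + 78,638 litres + 49,044 litres + 52,130 litres = 204,688 litres (under)
1 window exceeds the threshold.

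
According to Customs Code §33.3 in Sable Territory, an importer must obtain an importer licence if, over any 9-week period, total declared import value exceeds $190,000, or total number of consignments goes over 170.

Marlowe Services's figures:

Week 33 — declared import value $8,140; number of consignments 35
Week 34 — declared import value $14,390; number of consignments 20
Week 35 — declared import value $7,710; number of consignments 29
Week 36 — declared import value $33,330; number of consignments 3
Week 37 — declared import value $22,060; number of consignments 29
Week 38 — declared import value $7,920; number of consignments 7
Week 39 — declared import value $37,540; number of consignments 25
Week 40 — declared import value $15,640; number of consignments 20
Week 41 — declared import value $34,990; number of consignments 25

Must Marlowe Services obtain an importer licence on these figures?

Yes

Total declared import value: $8,140 + $14,390 + $7,710 + $33,330 + $22,060 + $7,920 + $37,540 + $15,640 + $34,990 = $181,720 (≤ $190,000).
Total number of consignments: 35 + 20 + 29 + 3 + 29 + 7 + 25 + 20 + 25 = 193 (> 170).
The test is 'or': at least one threshold is exceeded.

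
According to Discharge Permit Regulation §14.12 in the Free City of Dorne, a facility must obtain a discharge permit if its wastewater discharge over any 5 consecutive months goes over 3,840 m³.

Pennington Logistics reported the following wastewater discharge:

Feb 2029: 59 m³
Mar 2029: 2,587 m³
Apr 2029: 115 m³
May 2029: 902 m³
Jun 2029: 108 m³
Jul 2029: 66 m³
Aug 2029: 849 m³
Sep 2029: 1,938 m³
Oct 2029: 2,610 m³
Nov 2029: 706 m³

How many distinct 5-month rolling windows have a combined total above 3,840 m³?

Feb 2029–Jun 2029: 59 m³ + 2,587 m³ + 115 m³ + 902 m³ + 108 m³ = 3,771 m³ (under)
Mar 2029–Jul 2029: 2,587 m³ + 115 m³ + 902 m³ + 108 m³ + 66 m³ = 3,778 m³ (under)
Apr 2029–Aug 2029: 115 m³ + 902 m³ + 108 m³ + 66 m³ + 849 m³ = 2,040 m³ (under)
May 2029–Sep 2029: 902 m³ + 108 m³ + 66 m³ + 849 m³ + 1,938 m³ = 3,863 m³ (over)
Jun 2029–Oct 2029: 108 m³ + 66 m³ + 849 m³ + 1,938 m³ + 2,610 m³ = 5,571 m³ (over)
Jul 2029–Nov 2029: 66 m³ + 849 m³ + 1,938 m³ + 2,610 m³ + 706 m³ = 6,169 m³ (over)
3 windows exceed the threshold.

3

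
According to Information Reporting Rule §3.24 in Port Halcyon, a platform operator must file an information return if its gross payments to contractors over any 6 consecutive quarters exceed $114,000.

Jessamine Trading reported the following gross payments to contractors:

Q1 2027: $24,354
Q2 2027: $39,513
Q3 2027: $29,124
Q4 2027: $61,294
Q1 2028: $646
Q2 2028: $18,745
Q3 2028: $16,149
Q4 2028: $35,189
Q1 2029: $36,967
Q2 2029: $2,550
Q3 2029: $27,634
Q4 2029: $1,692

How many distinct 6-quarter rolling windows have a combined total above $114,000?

6

Q1 2027–Q2 2028: $24,354 + $39,513 + $29,124 + $61,294 + $646 + $18,745 = $173,676 (over)
Q2 2027–Q3 2028: $39,513 + $29,124 + $61,294 + $646 + $18,745 + $16,149 = $165,471 (over)
Q3 2027–Q4 2028: $29,124 + $61,294 + $646 + $18,745 + $16,149 + $35,189 = $161,147 (over)
Q4 2027–Q1 2029: $61,294 + $646 + $18,745 + $16,149 + $35,189 + $36,967 = $168,990 (over)
Q1 2028–Q2 2029: $646 + $18,745 + $16,149 + $35,189 + $36,967 + $2,550 = $110,246 (under)
Q2 2028–Q3 2029: $18,745 + $16,149 + $35,189 + $36,967 + $2,550 + $27,634 = $137,234 (over)
Q3 2028–Q4 2029: $16,149 + $35,189 + $36,967 + $2,550 + $27,634 + $1,692 = $120,181 (over)
6 windows exceed the threshold.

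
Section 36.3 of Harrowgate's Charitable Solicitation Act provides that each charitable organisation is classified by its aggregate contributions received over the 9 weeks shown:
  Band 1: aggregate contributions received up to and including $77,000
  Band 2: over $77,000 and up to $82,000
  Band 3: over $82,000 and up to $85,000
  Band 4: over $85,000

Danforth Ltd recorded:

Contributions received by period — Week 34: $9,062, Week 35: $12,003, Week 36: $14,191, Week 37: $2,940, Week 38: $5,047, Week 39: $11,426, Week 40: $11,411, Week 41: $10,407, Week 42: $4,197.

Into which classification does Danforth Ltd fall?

Aggregate contributions received: $9,062 + $12,003 + $14,191 + $2,940 + $5,047 + $11,426 + $11,411 + $10,407 + $4,197 = $80,684.
$77,000 < $80,684 ≤ $82,000, so Band 2 applies.

Band 2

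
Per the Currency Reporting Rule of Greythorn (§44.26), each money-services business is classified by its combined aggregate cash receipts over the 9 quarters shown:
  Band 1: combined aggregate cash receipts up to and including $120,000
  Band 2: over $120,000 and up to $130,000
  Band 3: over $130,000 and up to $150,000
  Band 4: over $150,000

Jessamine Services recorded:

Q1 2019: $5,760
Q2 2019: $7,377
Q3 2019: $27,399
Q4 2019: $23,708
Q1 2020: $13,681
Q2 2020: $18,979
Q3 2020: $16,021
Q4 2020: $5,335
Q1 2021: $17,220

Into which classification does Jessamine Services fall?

Band 3

Combined aggregate cash receipts: $5,760 + $7,377 + $27,399 + $23,708 + $13,681 + $18,979 + $16,021 + $5,335 + $17,220 = $135,480.
$130,000 < $135,480 ≤ $150,000, so Band 3 applies.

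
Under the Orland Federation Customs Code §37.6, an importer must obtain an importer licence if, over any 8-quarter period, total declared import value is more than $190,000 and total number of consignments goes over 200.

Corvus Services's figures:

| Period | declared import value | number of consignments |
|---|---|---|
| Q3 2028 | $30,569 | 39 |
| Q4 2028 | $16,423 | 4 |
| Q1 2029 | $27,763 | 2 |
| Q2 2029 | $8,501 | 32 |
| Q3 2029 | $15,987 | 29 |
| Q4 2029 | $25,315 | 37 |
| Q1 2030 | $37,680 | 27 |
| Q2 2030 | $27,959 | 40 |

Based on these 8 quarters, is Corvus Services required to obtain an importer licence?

Total declared import value: $30,569 + $16,423 + $27,763 + $8,501 + $15,987 + $25,315 + $37,680 + $27,959 = $190,197 (> $190,000).
Total number of consignments: 39 + 4 + 2 + 32 + 29 + 37 + 27 + 40 = 210 (> 200).
The test is 'and': both thresholds are exceeded.

Yes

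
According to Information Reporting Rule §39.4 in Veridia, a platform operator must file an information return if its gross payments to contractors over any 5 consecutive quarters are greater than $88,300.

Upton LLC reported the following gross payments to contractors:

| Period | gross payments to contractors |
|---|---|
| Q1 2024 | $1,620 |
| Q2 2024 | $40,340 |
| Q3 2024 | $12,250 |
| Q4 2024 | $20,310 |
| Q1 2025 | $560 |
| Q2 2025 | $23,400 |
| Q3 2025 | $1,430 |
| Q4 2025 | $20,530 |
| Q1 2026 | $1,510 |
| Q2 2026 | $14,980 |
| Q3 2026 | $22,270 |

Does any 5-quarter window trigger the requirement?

Q1 2024–Q1 2025: $1,620 + $40,340 + $12,250 + $20,310 + $560 = $75,080 (under)
Q2 2024–Q2 2025: $40,340 + $12,250 + $20,310 + $560 + $23,400 = $96,860 (over)
Q3 2024–Q3 2025: $12,250 + $20,310 + $560 + $23,400 + $1,430 = $57,950 (under)
Q4 2024–Q4 2025: $20,310 + $560 + $23,400 + $1,430 + $20,530 = $66,230 (under)
Q1 2025–Q1 2026: $560 + $23,400 + $1,430 + $20,530 + $1,510 = $47,430 (under)
Q2 2025–Q2 2026: $23,400 + $1,430 + $20,530 + $1,510 + $14,980 = $61,850 (under)
Q3 2025–Q3 2026: $1,430 + $20,530 + $1,510 + $14,980 + $22,270 = $60,720 (under)
At least one window exceeds $88,300.

Yes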